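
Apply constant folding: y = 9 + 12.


9 + 12 = 21 at compile time
Optimized: y = 21


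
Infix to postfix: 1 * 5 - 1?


Left to right (same or higher precedence on left)
Postfix: 1 5 * 1 -


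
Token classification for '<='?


Pattern: operator symbol
Type: OPERATOR


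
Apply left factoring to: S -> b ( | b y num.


Common prefix: 'b'
Factored: S -> b S', S' -> ( | y num


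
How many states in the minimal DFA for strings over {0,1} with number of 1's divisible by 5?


Track (count of 1) mod 5: states 0..4, accept at 0
Minimal DFA: 5 states


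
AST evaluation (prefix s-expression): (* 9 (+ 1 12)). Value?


Evaluate inner: (+ 1 12) = 13
Evaluate root: (* 9 13) = 117
Result: 117


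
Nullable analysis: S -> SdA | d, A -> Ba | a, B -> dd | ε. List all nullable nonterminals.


A nonterminal is nullable iff some alternative derives ε (directly, or every symbol in it is nullable)
Nullable: {B}


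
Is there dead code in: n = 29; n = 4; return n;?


first assignment to n is overwritten before any read
Dead: 'n = 29'


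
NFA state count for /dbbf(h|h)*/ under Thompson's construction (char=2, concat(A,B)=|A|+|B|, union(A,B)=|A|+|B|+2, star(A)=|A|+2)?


Syntax tree has 6 char leaf(s), 1 union(s), 1 star(s)
chars contribute 6×2 = 12; each union adds +2; each star adds +2
Total: 12 + 2 + 2 = 16 states


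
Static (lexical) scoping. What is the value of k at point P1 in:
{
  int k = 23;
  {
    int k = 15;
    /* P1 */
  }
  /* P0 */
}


k declared in the same block as P1
k = 15


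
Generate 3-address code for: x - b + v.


Break into single-operator statements:
t1 = x - b
t2 = t1 + v


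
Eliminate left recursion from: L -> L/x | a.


Left-recursive alternatives: L/x; non-recursive: a
Introduce L': L -> aL', L' -> /xL' | ε


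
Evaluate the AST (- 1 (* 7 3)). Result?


Evaluate inner: (* 7 3) = 21
Evaluate root: (- 1 21) = -20
Result: -20


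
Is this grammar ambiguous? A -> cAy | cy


balanced c^n…y^n: each string has a unique parse
Unambiguous


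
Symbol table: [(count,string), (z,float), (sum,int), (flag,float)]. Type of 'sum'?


Lookup 'sum' → type int


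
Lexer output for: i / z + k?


Scan left to right, longest-match per lexeme
Tokens: ID(i), OP(/), ID(z), OP(+), ID(k)


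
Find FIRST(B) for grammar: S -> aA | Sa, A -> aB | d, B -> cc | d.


Per alternative of B: FIRST(cc) = {c}; FIRST(d) = {d}
FIRST(B) = {c, d}


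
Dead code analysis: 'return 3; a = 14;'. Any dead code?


statement follows a return and is unreachable
Dead: 'a = 14'


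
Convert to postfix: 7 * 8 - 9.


Left to right (same or higher precedence on left)
Postfix: 7 8 * 9 -


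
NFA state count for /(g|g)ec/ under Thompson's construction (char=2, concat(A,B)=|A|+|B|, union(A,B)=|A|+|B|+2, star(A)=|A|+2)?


Syntax tree has 4 char leaf(s), 1 union(s), 0 star(s)
chars contribute 4×2 = 8; each union adds +2; each star adds +2
Total: 8 + 2 + 0 = 10 states


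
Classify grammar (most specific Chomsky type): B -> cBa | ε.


Single nonterminal LHS, but c^n a^n is not regular
Classification: Type 2 (Context-Free)


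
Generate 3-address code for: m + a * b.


Break into single-operator statements:
t1 = a * b
t2 = m + t1


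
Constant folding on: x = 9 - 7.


9 - 7 = 2 at compile time
Optimized: x = 2


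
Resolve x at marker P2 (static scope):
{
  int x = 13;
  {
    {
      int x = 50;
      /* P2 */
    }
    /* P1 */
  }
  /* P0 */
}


x declared in the same block as P2
x = 50


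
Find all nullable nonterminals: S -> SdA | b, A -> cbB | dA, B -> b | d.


A nonterminal is nullable iff some alternative derives ε (directly, or every symbol in it is nullable)
Nullable: {}


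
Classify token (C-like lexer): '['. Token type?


Pattern: delimiter/punctuation
Type: PUNCTUATION


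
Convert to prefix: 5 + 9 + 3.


left-to-right (same/higher precedence on left): tree is (+ (+ 5 9) 3)
Prefix: + + 5 9 3


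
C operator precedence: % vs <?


'%' is multiplicative (level 10); '<' is relational (level 7)
Higher level binds tighter
'%' has higher precedence than '<'


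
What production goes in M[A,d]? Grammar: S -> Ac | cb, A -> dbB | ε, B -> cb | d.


For [A, d]: 'd' ∈ FIRST(dbB)
Entry: A -> dbB


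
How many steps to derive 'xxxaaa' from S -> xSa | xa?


Derivation: S => xSa => xxSaa => xxxaaa
Steps: 3


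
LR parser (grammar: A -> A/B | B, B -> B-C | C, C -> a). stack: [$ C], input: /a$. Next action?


'C' (not preceded by B-) is the handle for B -> C
Action: reduce (B -> C)


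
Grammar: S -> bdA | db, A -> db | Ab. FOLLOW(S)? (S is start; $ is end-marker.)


$ ∈ FOLLOW(S). For each A -> αBβ: add FIRST(β)\{ε} to FOLLOW(B); if β nullable, add FOLLOW(A).
FOLLOW(S) = {$}


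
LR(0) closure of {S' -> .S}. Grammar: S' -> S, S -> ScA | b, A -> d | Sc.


Start: S' -> .S
For each item with dot before a nonterminal B, add B -> .γ for every B-production
Closure: [S' -> .S, S -> .ScA, S -> .b]


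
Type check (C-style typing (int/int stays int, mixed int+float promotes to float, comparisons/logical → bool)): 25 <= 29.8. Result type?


Operand types: int <= float
Rule: comparison yields bool
Result type: bool


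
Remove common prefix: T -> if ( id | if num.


Common prefix: 'if'
Factored: T -> if T', T' -> ( id | num


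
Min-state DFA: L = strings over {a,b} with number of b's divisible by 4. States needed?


Track (count of b) mod 4: states 0..3, accept at 0
Minimal DFA: 4 states


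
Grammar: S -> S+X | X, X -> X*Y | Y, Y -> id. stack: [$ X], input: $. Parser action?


lookahead ∉ {*} so X won't extend; reduce S -> X
Action: reduce (S -> X)


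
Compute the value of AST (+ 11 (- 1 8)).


Evaluate inner: (- 1 8) = -7
Evaluate root: (+ 11 -7) = 4
Result: 4


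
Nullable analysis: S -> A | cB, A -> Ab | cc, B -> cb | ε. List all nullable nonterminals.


A nonterminal is nullable iff some alternative derives ε (directly, or every symbol in it is nullable)
Nullable: {B}


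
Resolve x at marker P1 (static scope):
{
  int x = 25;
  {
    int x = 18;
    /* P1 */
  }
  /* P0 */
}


x declared in the same block as P1
x = 18


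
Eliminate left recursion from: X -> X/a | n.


Left-recursive alternatives: X/a; non-recursive: n
Introduce X': X -> nX', X' -> /aX' | ε


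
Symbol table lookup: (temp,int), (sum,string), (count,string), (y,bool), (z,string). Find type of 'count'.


Lookup 'count' → type string


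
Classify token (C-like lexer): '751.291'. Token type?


Pattern: digits with a decimal point
Type: FLOAT_LITERAL


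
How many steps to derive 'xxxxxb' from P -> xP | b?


Derivation: P => xP => xxP => xxxP => xxxxP => xxxxxP => xxxxxb
Steps: 6


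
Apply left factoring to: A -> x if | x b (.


Common prefix: 'x'
Factored: A -> x A', A' -> if | b (


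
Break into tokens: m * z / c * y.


Scan left to right, longest-match per lexeme
Tokens: ID(m), OP(*), ID(z), OP(/), ID(c), OP(*), ID(y)


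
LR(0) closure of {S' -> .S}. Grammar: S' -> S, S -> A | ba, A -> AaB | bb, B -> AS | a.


Start: S' -> .S
For each item with dot before a nonterminal B, add B -> .γ for every B-production
Closure: [S' -> .S, S -> .A, S -> .ba, A -> .AaB, A -> .bb]


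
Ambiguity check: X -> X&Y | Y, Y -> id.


precedence layered via separate nonterminal Y: deterministic
Unambiguous


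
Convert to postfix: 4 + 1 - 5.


Left to right (same or higher precedence on left)
Postfix: 4 1 + 5 -


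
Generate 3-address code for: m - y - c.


Break into single-operator statements:
t1 = m - y
t2 = t1 - c


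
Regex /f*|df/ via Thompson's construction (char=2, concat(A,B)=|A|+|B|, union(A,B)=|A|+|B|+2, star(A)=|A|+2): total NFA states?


Syntax tree has 3 char leaf(s), 1 union(s), 1 star(s)
chars contribute 3×2 = 6; each union adds +2; each star adds +2
Total: 6 + 2 + 2 = 10 states


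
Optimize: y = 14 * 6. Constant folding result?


14 * 6 = 84 at compile time
Optimized: y = 84


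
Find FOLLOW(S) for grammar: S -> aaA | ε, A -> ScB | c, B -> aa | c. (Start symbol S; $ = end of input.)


$ ∈ FOLLOW(S). For each A -> αBβ: add FIRST(β)\{ε} to FOLLOW(B); if β nullable, add FOLLOW(A).
FOLLOW(S) = {$, c}


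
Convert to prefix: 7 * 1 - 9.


left-to-right (same/higher precedence on left): tree is (- (* 7 1) 9)
Prefix: - * 7 1 9


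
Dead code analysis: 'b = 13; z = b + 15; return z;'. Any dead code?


b is read by z's definition; z is returned
No dead code


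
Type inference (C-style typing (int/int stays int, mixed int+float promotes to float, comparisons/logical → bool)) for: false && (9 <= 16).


Operand types: bool && bool
Rule: logical operators take bool operands and yield bool
Result type: bool


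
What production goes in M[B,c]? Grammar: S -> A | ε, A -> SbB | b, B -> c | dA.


For [B, c]: 'c' ∈ FIRST(c)
Entry: B -> c


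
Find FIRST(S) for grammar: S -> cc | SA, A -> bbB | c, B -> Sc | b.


Per alternative of S: FIRST(cc) = {c}; FIRST(SA) = {c}
FIRST(S) = {c}


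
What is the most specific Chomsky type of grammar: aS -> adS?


LHS has context (more than one symbol) and |LHS| ≤ |RHS|
Classification: Type 1 (Context-Sensitive)


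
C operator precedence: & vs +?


'+' is additive (level 9); '&' is bitwise AND (level 5)
Higher level binds tighter
'+' has higher precedence than '&'


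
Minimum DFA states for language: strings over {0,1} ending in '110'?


Track the longest suffix of input matching a prefix of '110': 4 classes (prefixes of length 0..3)
Minimal DFA: 4 states


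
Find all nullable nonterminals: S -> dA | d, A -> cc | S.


A nonterminal is nullable iff some alternative derives ε (directly, or every symbol in it is nullable)
Nullable: {}


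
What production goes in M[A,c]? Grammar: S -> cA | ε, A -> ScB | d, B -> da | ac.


For [A, c]: 'c' ∈ FIRST(ScB)
Entry: A -> ScB


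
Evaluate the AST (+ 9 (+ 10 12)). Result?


Evaluate inner: (+ 10 12) = 22
Evaluate root: (+ 9 22) = 31
Result: 31


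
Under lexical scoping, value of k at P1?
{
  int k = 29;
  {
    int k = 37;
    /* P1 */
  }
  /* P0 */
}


k declared in the same block as P1
k = 37


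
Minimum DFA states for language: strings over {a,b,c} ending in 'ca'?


Track the longest suffix of input matching a prefix of 'ca': 3 classes (prefixes of length 0..2)
Minimal DFA: 3 states


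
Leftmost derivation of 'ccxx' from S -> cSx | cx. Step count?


Derivation: S => cSx => ccxx
Steps: 2


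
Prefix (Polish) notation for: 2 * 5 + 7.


left-to-right (same/higher precedence on left): tree is (+ (* 2 5) 7)
Prefix: + * 2 5 7


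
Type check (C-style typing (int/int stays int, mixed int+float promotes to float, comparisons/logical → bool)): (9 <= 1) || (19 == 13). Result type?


Operand types: bool || bool
Rule: logical operators take bool operands and yield bool
Result type: bool


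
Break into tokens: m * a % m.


Scan left to right, longest-match per lexeme
Tokens: ID(m), OP(*), ID(a), OP(%), ID(m)


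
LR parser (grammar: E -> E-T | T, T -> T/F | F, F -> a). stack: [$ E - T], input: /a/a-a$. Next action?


'/' can extend T; shift to build T -> T/F
Action: shift


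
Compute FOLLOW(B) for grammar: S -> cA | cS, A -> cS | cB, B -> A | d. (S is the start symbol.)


$ ∈ FOLLOW(S). For each A -> αBβ: add FIRST(β)\{ε} to FOLLOW(B); if β nullable, add FOLLOW(A).
FOLLOW(B) = {$}


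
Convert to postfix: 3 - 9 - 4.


Left to right (same or higher precedence on left)
Postfix: 3 9 - 4 -


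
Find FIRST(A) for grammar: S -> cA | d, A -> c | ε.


Per alternative of A: FIRST(c) = {c}; FIRST(ε) = {ε}
FIRST(A) = {c, ε}


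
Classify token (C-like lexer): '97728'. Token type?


Pattern: digits only
Type: INTEGER_LITERAL


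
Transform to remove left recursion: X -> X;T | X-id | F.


Left-recursive alternatives: X;T, X-id; non-recursive: F
Introduce X': X -> FX', X' -> ;TX' | -idX' | ε


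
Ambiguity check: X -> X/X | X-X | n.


'n/n-n' has two parse trees (no precedence encoded between / and -)
Ambiguous


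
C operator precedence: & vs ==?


'==' is equality (level 6); '&' is bitwise AND (level 5)
Higher level binds tighter
'==' has higher precedence than '&'


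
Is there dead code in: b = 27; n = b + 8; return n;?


b is read by n's definition; n is returned
No dead code


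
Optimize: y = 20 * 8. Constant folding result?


20 * 8 = 160 at compile time
Optimized: y = 160


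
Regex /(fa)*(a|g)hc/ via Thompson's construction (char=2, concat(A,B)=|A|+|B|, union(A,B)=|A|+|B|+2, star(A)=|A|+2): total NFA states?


Syntax tree has 6 char leaf(s), 1 union(s), 1 star(s)
chars contribute 6×2 = 12; each union adds +2; each star adds +2
Total: 12 + 2 + 2 = 16 states


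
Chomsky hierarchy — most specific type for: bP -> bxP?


LHS has context (more than one symbol) and |LHS| ≤ |RHS|
Classification: Type 1 (Context-Sensitive)


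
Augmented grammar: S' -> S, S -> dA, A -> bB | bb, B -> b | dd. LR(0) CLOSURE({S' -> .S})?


Start: S' -> .S
For each item with dot before a nonterminal B, add B -> .γ for every B-production
Closure: [S' -> .S, S -> .dA]


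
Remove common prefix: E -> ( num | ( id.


Common prefix: '('
Factored: E -> ( E', E' -> num | id


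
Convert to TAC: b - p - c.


Break into single-operator statements:
t1 = b - p
t2 = t1 - c


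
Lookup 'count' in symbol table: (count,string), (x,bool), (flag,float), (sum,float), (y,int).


Lookup 'count' → type string


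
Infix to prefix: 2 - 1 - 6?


left-to-right (same/higher precedence on left): tree is (- (- 2 1) 6)
Prefix: - - 2 1 6


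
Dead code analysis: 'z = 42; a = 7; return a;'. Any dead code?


z is assigned but never read
Dead: 'z = 42'


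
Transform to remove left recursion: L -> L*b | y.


Left-recursive alternatives: L*b; non-recursive: y
Introduce L': L -> yL', L' -> *bL' | ε


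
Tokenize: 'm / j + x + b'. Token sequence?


Scan left to right, longest-match per lexeme
Tokens: ID(m), OP(/), ID(j), OP(+), ID(x), OP(+), ID(b)


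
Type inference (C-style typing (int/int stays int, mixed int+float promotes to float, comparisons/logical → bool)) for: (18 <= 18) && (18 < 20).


Operand types: bool && bool
Rule: logical operators take bool operands and yield bool
Result type: bool


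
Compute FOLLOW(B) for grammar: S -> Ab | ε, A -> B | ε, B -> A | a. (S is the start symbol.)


$ ∈ FOLLOW(S). For each A -> αBβ: add FIRST(β)\{ε} to FOLLOW(B); if β nullable, add FOLLOW(A).
FOLLOW(B) = {b}


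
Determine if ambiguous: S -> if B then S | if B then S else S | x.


dangling else: 'if B then if B then x else x' parses two ways
Ambiguous


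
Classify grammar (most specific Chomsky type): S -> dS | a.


Right-linear: every RHS is a terminal or a terminal followed by one nonterminal
Classification: Type 3 (Regular)


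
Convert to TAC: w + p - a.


Break into single-operator statements:
t1 = w + p
t2 = t1 - a


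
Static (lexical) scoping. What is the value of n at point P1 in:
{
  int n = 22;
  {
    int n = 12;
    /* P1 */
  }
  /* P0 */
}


n declared in the same block as P1
n = 12


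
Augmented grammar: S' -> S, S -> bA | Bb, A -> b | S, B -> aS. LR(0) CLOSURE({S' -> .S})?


Start: S' -> .S
For each item with dot before a nonterminal B, add B -> .γ for every B-production
Closure: [S' -> .S, S -> .bA, S -> .Bb, B -> .aS]


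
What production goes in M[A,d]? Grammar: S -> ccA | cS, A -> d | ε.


For [A, d]: 'd' ∈ FIRST(d)
Entry: A -> d


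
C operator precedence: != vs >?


'>' is relational (level 7); '!=' is equality (level 6)
Higher level binds tighter
'>' has higher precedence than '!='


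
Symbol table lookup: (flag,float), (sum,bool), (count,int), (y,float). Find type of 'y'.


Lookup 'y' → type float


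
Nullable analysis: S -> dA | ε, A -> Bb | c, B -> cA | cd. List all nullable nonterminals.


A nonterminal is nullable iff some alternative derives ε (directly, or every symbol in it is nullable)
Nullable: {S}


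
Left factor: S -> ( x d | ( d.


Common prefix: '('
Factored: S -> ( S', S' -> x d | d


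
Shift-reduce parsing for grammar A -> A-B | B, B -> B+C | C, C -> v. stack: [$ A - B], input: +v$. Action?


'+' can extend B; shift to build B -> B+C
Action: shift


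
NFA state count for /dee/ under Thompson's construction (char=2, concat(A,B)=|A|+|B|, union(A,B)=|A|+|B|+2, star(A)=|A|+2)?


Syntax tree has 3 char leaf(s), 0 union(s), 0 star(s)
chars contribute 3×2 = 6; each union adds +2; each star adds +2
Total: 6 + 0 + 0 = 6 states


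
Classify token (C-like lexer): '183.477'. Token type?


Pattern: digits with a decimal point
Type: FLOAT_LITERAL


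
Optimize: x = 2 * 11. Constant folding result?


2 * 11 = 22 at compile time
Optimized: x = 22


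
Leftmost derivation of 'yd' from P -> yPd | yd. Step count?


Derivation: P => yd
Steps: 1


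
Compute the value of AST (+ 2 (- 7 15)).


Evaluate inner: (- 7 15) = -8
Evaluate root: (+ 2 -8) = -6
Result: -6


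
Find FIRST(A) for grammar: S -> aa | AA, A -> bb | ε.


Per alternative of A: FIRST(bb) = {b}; FIRST(ε) = {ε}
FIRST(A) = {b, ε}


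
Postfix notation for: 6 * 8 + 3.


Left to right (same or higher precedence on left)
Postfix: 6 8 * 3 +


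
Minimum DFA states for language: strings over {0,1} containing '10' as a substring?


KMP-style automaton: 2 progress states + 1 absorbing accept = 3
Minimal DFA: 3 states


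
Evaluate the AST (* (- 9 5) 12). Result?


Evaluate inner: (- 9 5) = 4
Evaluate root: (* 4 12) = 48
Result: 48


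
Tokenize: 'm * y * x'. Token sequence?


Scan left to right, longest-match per lexeme
Tokens: ID(m), OP(*), ID(y), OP(*), ID(x)


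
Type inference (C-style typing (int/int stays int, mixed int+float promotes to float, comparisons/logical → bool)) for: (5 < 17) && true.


Operand types: bool && bool
Rule: logical operators take bool operands and yield bool
Result type: bool


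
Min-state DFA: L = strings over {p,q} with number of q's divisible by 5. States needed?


Track (count of q) mod 5: states 0..4, accept at 0
Minimal DFA: 5 states


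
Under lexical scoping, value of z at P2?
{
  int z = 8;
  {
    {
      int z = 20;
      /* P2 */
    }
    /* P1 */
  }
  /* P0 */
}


z declared in the same block as P2
z = 20


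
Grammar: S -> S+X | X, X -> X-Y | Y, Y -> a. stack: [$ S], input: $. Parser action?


start symbol S on stack, input exhausted
Action: accept


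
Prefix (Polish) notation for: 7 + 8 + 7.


left-to-right (same/higher precedence on left): tree is (+ (+ 7 8) 7)
Prefix: + + 7 8 7


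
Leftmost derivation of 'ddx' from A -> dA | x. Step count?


Derivation: A => dA => ddA => ddx
Steps: 3


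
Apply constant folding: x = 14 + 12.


14 + 12 = 26 at compile time
Optimized: x = 26


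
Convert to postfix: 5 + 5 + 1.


Left to right (same or higher precedence on left)
Postfix: 5 5 + 1 +


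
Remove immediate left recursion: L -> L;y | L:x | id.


Left-recursive alternatives: L;y, L:x; non-recursive: id
Introduce L': L -> idL', L' -> ;yL' | :xL' | ε


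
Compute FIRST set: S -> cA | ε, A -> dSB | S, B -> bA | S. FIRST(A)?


Per alternative of A: FIRST(dSB) = {d}; FIRST(S) = {c, ε}
FIRST(A) = {c, d, ε}


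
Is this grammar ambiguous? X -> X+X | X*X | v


'v+v*v' has two parse trees (no precedence encoded between + and *)
Ambiguous


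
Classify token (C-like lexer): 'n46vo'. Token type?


Pattern: letter/underscore followed by alphanumerics, not a keyword
Type: IDENTIFIER


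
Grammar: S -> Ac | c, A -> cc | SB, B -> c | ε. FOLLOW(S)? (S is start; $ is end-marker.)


$ ∈ FOLLOW(S). For each A -> αBβ: add FIRST(β)\{ε} to FOLLOW(B); if β nullable, add FOLLOW(A).
FOLLOW(S) = {$, c}


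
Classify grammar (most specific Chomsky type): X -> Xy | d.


Left-linear: every RHS is a terminal or one nonterminal followed by a terminal
Classification: Type 3 (Regular)


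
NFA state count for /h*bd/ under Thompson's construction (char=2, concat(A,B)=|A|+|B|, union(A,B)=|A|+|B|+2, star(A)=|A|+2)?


Syntax tree has 3 char leaf(s), 0 union(s), 1 star(s)
chars contribute 3×2 = 6; each union adds +2; each star adds +2
Total: 6 + 0 + 2 = 8 states


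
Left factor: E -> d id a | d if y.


Common prefix: 'd'
Factored: E -> d E', E' -> id a | if y


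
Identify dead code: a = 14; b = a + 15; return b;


a is read by b's definition; b is returned
No dead code


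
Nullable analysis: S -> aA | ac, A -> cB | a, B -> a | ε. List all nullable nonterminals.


A nonterminal is nullable iff some alternative derives ε (directly, or every symbol in it is nullable)
Nullable: {B}


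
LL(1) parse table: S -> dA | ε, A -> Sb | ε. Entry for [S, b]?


For [S, b]: ε is nullable and 'b' ∈ FOLLOW(S)
Entry: S -> ε


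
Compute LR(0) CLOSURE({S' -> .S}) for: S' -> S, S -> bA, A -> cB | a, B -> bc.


Start: S' -> .S
For each item with dot before a nonterminal B, add B -> .γ for every B-production
Closure: [S' -> .S, S -> .bA]


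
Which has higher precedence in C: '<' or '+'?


'+' is additive (level 9); '<' is relational (level 7)
Higher level binds tighter
'+' has higher precedence than '<'


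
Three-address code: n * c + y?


Break into single-operator statements:
t1 = n * c
t2 = t1 + y


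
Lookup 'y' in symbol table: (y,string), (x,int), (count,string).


Lookup 'y' → type string


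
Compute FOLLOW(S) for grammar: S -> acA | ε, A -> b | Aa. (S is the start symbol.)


$ ∈ FOLLOW(S). For each A -> αBβ: add FIRST(β)\{ε} to FOLLOW(B); if β nullable, add FOLLOW(A).
FOLLOW(S) = {$}


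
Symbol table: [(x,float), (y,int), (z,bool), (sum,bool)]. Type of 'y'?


Lookup 'y' → type int


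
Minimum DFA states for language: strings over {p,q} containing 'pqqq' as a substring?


KMP-style automaton: 4 progress states + 1 absorbing accept = 5
Minimal DFA: 5 states


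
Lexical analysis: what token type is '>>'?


Pattern: operator symbol
Type: OPERATOR


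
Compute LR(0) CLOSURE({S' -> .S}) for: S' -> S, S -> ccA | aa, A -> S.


Start: S' -> .S
For each item with dot before a nonterminal B, add B -> .γ for every B-production
Closure: [S' -> .S, S -> .ccA, S -> .aa]


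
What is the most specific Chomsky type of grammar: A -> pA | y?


Right-linear: every RHS is a terminal or a terminal followed by one nonterminal
Classification: Type 3 (Regular)


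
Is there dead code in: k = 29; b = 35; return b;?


k is assigned but never read
Dead: 'k = 29'


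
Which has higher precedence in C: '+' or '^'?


'+' is additive (level 9); '^' is bitwise XOR (level 4)
Higher level binds tighter
'+' has higher precedence than '^'


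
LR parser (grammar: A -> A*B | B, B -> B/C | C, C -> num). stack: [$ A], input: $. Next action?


start symbol A on stack, input exhausted
Action: accept


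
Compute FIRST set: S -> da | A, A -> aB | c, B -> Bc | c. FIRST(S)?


Per alternative of S: FIRST(da) = {d}; FIRST(A) = {a, c}
FIRST(S) = {a, c, d}


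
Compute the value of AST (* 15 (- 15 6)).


Evaluate inner: (- 15 6) = 9
Evaluate root: (* 15 9) = 135
Result: 135


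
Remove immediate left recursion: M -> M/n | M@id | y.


Left-recursive alternatives: M/n, M@id; non-recursive: y
Introduce M': M -> yM', M' -> /nM' | @idM' | ε


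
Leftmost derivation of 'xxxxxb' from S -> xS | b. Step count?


Derivation: S => xS => xxS => xxxS => xxxxS => xxxxxS => xxxxxb
Steps: 6


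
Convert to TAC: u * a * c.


Break into single-operator statements:
t1 = u * a
t2 = t1 * c


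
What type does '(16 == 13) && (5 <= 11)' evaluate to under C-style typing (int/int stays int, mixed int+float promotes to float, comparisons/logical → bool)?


Operand types: bool && bool
Rule: logical operators take bool operands and yield bool
Result type: bool


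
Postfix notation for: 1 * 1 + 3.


Left to right (same or higher precedence on left)
Postfix: 1 1 * 3 +


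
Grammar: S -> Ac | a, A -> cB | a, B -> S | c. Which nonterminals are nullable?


A nonterminal is nullable iff some alternative derives ε (directly, or every symbol in it is nullable)
Nullable: {}


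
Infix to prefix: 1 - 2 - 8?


left-to-right (same/higher precedence on left): tree is (- (- 1 2) 8)
Prefix: - - 1 2 8


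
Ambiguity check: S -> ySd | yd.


balanced y^n…d^n: each string has a unique parse
Unambiguous


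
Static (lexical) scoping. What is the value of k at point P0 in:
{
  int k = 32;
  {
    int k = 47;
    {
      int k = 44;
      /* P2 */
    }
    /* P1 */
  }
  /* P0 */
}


k declared in the same block as P0
k = 32


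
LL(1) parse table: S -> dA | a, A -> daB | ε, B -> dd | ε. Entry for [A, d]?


For [A, d]: 'd' ∈ FIRST(daB)
Entry: A -> daB


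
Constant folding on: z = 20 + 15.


20 + 15 = 35 at compile time
Optimized: z = 35


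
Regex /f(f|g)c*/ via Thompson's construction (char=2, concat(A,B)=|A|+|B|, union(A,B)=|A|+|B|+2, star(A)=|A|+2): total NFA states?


Syntax tree has 4 char leaf(s), 1 union(s), 1 star(s)
chars contribute 4×2 = 8; each union adds +2; each star adds +2
Total: 8 + 2 + 2 = 12 states


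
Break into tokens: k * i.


Scan left to right, longest-match per lexeme
Tokens: ID(k), OP(*), ID(i)


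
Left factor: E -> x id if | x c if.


Common prefix: 'x'
Factored: E -> x E', E' -> id if | c if


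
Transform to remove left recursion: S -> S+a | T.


Left-recursive alternatives: S+a; non-recursive: T
Introduce S': S -> TS', S' -> +aS' | ε


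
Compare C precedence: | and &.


'&' is bitwise AND (level 5); '|' is bitwise OR (level 3)
Higher level binds tighter
'&' has higher precedence than '|'


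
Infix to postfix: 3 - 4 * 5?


* has higher precedence, evaluate 4*5 first
Postfix: 3 4 5 * -


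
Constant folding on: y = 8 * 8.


8 * 8 = 64 at compile time
Optimized: y = 64


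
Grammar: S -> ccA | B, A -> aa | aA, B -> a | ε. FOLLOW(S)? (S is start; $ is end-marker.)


$ ∈ FOLLOW(S). For each A -> αBβ: add FIRST(β)\{ε} to FOLLOW(B); if β nullable, add FOLLOW(A).
FOLLOW(S) = {$}


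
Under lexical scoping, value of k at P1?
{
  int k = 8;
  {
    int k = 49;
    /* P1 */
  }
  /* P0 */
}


k declared in the same block as P1
k = 49


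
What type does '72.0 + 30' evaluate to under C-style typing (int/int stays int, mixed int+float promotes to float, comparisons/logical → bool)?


Operand types: float + int
Rule: mixed int/float promotes to float; int/int stays int
Result type: float


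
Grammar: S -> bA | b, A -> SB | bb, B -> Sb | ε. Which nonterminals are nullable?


A nonterminal is nullable iff some alternative derives ε (directly, or every symbol in it is nullable)
Nullable: {B}


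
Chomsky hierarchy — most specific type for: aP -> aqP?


LHS has context (more than one symbol) and |LHS| ≤ |RHS|
Classification: Type 1 (Context-Sensitive)


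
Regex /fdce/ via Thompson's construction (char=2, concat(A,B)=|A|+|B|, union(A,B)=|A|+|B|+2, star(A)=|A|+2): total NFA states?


Syntax tree has 4 char leaf(s), 0 union(s), 0 star(s)
chars contribute 4×2 = 8; each union adds +2; each star adds +2
Total: 8 + 0 + 0 = 8 states


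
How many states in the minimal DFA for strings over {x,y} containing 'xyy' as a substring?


KMP-style automaton: 3 progress states + 1 absorbing accept = 4
Minimal DFA: 4 states


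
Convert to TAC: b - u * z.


Break into single-operator statements:
t1 = u * z
t2 = b - t1


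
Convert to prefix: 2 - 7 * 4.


'*' binds tighter: tree is (- 2 (* 7 4))
Prefix: - 2 * 7 4


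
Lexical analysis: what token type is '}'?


Pattern: delimiter/punctuation
Type: PUNCTUATION


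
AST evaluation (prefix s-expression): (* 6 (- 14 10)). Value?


Evaluate inner: (- 14 10) = 4
Evaluate root: (* 6 4) = 24
Result: 24


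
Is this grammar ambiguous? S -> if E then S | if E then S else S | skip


dangling else: 'if E then if E then skip else skip' parses two ways
Ambiguous


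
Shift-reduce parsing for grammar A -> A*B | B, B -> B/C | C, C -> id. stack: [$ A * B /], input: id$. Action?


no handle; shift 'id'
Action: shift


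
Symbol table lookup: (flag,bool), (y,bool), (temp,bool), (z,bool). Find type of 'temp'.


Lookup 'temp' → type bool


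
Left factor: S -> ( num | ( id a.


Common prefix: '('
Factored: S -> ( S', S' -> num | id a


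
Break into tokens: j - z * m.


Scan left to right, longest-match per lexeme
Tokens: ID(j), OP(-), ID(z), OP(*), ID(m)


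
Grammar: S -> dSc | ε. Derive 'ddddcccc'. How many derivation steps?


Derivation: S => dSc => ddScc => dddSccc => ddddScccc => ddddcccc
Steps: 5


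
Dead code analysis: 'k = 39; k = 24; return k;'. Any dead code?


first assignment to k is overwritten before any read
Dead: 'k = 39'


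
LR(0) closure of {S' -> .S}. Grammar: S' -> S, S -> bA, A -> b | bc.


Start: S' -> .S
For each item with dot before a nonterminal B, add B -> .γ for every B-production
Closure: [S' -> .S, S -> .bA]


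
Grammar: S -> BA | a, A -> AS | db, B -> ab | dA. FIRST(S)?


Per alternative of S: FIRST(BA) = {a, d}; FIRST(a) = {a}
FIRST(S) = {a, d}


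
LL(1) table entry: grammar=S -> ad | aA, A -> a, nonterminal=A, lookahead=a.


For [A, a]: 'a' ∈ FIRST(a)
Entry: A -> a


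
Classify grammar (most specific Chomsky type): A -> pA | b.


Right-linear: every RHS is a terminal or a terminal followed by one nonterminal
Classification: Type 3 (Regular)


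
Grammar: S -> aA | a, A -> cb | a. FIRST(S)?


Per alternative of S: FIRST(aA) = {a}; FIRST(a) = {a}
FIRST(S) = {a}


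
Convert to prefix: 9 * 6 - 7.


left-to-right (same/higher precedence on left): tree is (- (* 9 6) 7)
Prefix: - * 9 6 7


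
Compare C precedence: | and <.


'<' is relational (level 7); '|' is bitwise OR (level 3)
Higher level binds tighter
'<' has higher precedence than '|'


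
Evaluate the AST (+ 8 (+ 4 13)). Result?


Evaluate inner: (+ 4 13) = 17
Evaluate root: (+ 8 17) = 25
Result: 25


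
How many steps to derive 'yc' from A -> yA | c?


Derivation: A => yA => yc
Steps: 2


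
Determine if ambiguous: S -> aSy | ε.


balanced a^n…y^n: each string has a unique parse
Unambiguous


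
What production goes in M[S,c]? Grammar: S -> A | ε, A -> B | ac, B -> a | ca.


For [S, c]: 'c' ∈ FIRST(A)
Entry: S -> A


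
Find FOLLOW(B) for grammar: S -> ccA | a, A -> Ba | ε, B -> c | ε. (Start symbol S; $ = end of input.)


$ ∈ FOLLOW(S). For each A -> αBβ: add FIRST(β)\{ε} to FOLLOW(B); if β nullable, add FOLLOW(A).
FOLLOW(B) = {a}


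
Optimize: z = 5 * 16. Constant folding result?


5 * 16 = 80 at compile time
Optimized: z = 80


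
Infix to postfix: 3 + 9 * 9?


* has higher precedence, evaluate 9*9 first
Postfix: 3 9 9 * +


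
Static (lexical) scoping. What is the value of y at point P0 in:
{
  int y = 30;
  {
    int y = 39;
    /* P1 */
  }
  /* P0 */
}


y declared in the same block as P0
y = 30


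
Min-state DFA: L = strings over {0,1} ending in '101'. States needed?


Track the longest suffix of input matching a prefix of '101': 4 classes (prefixes of length 0..3)
Minimal DFA: 4 states


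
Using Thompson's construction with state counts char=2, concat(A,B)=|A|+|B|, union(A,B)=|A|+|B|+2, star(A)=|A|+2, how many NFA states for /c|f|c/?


Syntax tree has 3 char leaf(s), 2 union(s), 0 star(s)
chars contribute 3×2 = 6; each union adds +2; each star adds +2
Total: 6 + 4 + 0 = 10 states


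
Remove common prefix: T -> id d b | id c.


Common prefix: 'id'
Factored: T -> id T', T' -> d b | c


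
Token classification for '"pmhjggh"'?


Pattern: double-quoted sequence
Type: STRING_LITERAL


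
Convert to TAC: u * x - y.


Break into single-operator statements:
t1 = u * x
t2 = t1 - y


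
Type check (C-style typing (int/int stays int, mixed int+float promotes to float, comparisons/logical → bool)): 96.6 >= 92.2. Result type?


Operand types: float >= float
Rule: comparison yields bool
Result type: bool


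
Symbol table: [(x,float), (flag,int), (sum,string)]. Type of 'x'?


Lookup 'x' → type float


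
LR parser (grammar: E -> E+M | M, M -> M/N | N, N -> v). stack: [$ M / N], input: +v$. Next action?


handle 'M/N' on top
Action: reduce (M -> M/N)


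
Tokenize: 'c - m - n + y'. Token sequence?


Scan left to right, longest-match per lexeme
Tokens: ID(c), OP(-), ID(m), OP(-), ID(n), OP(+), ID(y)


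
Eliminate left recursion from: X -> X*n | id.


Left-recursive alternatives: X*n; non-recursive: id
Introduce X': X -> idX', X' -> *nX' | ε


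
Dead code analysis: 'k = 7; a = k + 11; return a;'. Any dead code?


k is read by a's definition; a is returned
No dead code


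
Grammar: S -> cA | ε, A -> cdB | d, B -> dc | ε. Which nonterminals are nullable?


A nonterminal is nullable iff some alternative derives ε (directly, or every symbol in it is nullable)
Nullable: {B, S}


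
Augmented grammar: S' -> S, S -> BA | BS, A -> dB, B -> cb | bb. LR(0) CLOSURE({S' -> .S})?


Start: S' -> .S
For each item with dot before a nonterminal B, add B -> .γ for every B-production
Closure: [S' -> .S, S -> .BA, S -> .BS, B -> .cb, B -> .bb]


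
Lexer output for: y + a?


Scan left to right, longest-match per lexeme
Tokens: ID(y), OP(+), ID(a)


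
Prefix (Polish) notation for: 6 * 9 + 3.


left-to-right (same/higher precedence on left): tree is (+ (* 6 9) 3)
Prefix: + * 6 9 3


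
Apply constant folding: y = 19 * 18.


19 * 18 = 342 at compile time
Optimized: y = 342


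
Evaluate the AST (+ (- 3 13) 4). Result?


Evaluate inner: (- 3 13) = -10
Evaluate root: (+ -10 4) = -6
Result: -6


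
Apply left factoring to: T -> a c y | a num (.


Common prefix: 'a'
Factored: T -> a T', T' -> c y | num (


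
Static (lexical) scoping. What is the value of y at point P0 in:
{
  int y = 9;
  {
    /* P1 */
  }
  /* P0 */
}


y declared in the same block as P0
y = 9


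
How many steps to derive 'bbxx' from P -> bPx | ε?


Derivation: P => bPx => bbPxx => bbxx
Steps: 3


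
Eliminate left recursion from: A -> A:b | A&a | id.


Left-recursive alternatives: A:b, A&a; non-recursive: id
Introduce A': A -> idA', A' -> :bA' | &aA' | ε


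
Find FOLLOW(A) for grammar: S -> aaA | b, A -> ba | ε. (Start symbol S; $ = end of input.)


$ ∈ FOLLOW(S). For each A -> αBβ: add FIRST(β)\{ε} to FOLLOW(B); if β nullable, add FOLLOW(A).
FOLLOW(A) = {$}


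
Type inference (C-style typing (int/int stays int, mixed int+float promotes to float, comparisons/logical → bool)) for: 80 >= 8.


Operand types: int >= int
Rule: comparison yields bool
Result type: bool


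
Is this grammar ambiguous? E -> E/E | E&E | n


'n/n&n' has two parse trees (no precedence encoded between / and &)
Ambiguous


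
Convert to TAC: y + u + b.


Break into single-operator statements:
t1 = y + u
t2 = t1 + b


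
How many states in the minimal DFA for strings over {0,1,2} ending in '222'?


Track the longest suffix of input matching a prefix of '222': 4 classes (prefixes of length 0..3)
Minimal DFA: 4 states


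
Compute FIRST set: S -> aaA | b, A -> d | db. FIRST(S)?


Per alternative of S: FIRST(aaA) = {a}; FIRST(b) = {b}
FIRST(S) = {a, b}


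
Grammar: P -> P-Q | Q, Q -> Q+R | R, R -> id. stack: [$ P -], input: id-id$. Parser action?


no handle ('P-' is not any RHS); shift 'id'
Action: shift


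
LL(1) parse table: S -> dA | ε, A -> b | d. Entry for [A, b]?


For [A, b]: 'b' ∈ FIRST(b)
Entry: A -> b


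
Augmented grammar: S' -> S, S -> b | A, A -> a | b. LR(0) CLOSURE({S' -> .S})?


Start: S' -> .S
For each item with dot before a nonterminal B, add B -> .γ for every B-production
Closure: [S' -> .S, S -> .b, S -> .A, A -> .a, A -> .b]


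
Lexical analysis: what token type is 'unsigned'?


Pattern: reserved word
Type: KEYWORD


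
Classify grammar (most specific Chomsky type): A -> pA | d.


Right-linear: every RHS is a terminal or a terminal followed by one nonterminal
Classification: Type 3 (Regular)


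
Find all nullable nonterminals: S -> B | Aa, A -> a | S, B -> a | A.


A nonterminal is nullable iff some alternative derives ε (directly, or every symbol in it is nullable)
Nullable: {}


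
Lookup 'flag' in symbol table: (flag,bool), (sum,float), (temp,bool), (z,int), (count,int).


Lookup 'flag' → type bool


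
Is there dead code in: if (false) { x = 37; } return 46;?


condition is constant false, so the whole block is unreachable
Dead: 'if (false) { x = 37; }'


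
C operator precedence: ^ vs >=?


'>=' is relational (level 7); '^' is bitwise XOR (level 4)
Higher level binds tighter
'>=' has higher precedence than '^'


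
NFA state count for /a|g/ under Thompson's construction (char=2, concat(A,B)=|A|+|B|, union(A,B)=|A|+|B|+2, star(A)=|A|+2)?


Syntax tree has 2 char leaf(s), 1 union(s), 0 star(s)
chars contribute 2×2 = 4; each union adds +2; each star adds +2
Total: 4 + 2 + 0 = 6 states


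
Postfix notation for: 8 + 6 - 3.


Left to right (same or higher precedence on left)
Postfix: 8 6 + 3 -


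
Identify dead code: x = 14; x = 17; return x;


first assignment to x is overwritten before any read
Dead: 'x = 14'


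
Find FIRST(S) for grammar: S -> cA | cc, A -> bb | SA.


Per alternative of S: FIRST(cA) = {c}; FIRST(cc) = {c}
FIRST(S) = {c}


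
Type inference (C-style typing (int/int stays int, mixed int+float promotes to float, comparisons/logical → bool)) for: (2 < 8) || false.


Operand types: bool || bool
Rule: logical operators take bool operands and yield bool
Result type: bool


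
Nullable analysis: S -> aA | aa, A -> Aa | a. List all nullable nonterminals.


A nonterminal is nullable iff some alternative derives ε (directly, or every symbol in it is nullable)
Nullable: {}


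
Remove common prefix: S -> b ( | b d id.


Common prefix: 'b'
Factored: S -> b S', S' -> ( | d id


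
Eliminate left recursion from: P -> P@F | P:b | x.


Left-recursive alternatives: P@F, P:b; non-recursive: x
Introduce P': P -> xP', P' -> @FP' | :bP' | ε


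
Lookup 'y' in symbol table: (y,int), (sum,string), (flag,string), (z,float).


Lookup 'y' → type int


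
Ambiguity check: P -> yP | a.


right-linear, alternatives start with distinct terminals 'y' vs 'a': unique leftmost derivation
Unambiguous


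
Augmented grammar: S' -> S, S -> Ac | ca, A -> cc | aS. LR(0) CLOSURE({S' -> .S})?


Start: S' -> .S
For each item with dot before a nonterminal B, add B -> .γ for every B-production
Closure: [S' -> .S, S -> .Ac, S -> .ca, A -> .cc, A -> .aS]


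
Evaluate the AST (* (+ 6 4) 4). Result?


Evaluate inner: (+ 6 4) = 10
Evaluate root: (* 10 4) = 40
Result: 40


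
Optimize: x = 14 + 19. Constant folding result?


14 + 19 = 33 at compile time
Optimized: x = 33
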